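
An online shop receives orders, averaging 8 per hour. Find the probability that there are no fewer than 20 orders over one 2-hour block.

0.1878

Over the interval, μ = 8 × 2 = 16 (a 2-hour block = 2 hours).
P(N ≥ 20) = 1 − P(N ≤ 19) = 1 − Σ_{j=0}^{19} e^(−μ) μ^j/j! ≈ 0.1878.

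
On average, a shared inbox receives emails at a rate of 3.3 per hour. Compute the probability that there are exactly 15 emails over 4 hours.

0.0911

Over the interval, μ = 3.3 × 4 = 13.2 (4 hours).
P(N = 15) = e^(−μ) μ^15/15! = e^(−13.2) · 13.2^15/1307674368000 ≈ 0.0911.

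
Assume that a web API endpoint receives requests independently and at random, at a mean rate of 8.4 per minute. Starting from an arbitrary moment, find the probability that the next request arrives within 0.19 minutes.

0.7973

Inter-arrival times are exponential with rate λ = 8.4 per minute.
P(T ≤ 0.19) = 1 − e^(−λt) = 1 − e^(−8.4 × 0.19) = 1 − e^(−1.596) ≈ 0.7973.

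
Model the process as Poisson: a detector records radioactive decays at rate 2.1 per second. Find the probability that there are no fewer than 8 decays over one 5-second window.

Over the interval, μ = 2.1 × 5 = 10.5 (a 5-second window = 5 seconds).
P(N ≥ 8) = 1 − P(N ≤ 7) = 1 − Σ_{j=0}^{7} e^(−μ) μ^j/j! ≈ 0.8215.

0.8215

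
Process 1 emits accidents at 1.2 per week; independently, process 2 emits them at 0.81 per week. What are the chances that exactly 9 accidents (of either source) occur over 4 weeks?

0.1247

Independent Poisson processes superpose: combined rate λ = 1.2 + 0.81 = 2.01 per week.
Over the interval, μ = 2.01 × 4 = 8.04 (4 weeks).
P(N = 9) = e^(−8.04) · 8.04^9/9! ≈ 0.1247.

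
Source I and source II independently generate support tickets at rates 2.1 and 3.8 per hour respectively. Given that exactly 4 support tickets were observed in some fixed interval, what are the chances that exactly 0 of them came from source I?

0.1721

Given the total, each event is independently from source I with probability p = λ_I/(λ_I+λ_II) = 2.1/5.9 ≈ 0.3559.
So K ~ Binomial(4, 2.1/5.9): P(K = 0) = C(4,0) · (2.1/5.9)^0 · (3.8/5.9)^4 ≈ 0.1721.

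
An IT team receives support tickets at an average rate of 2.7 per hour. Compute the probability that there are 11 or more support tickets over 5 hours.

Over the interval, μ = 2.7 × 5 = 13.5 (5 hours).
P(N ≥ 11) = 1 − P(N ≤ 10) = 1 − Σ_{j=0}^{10} e^(−μ) μ^j/j! ≈ 0.7888.

0.7888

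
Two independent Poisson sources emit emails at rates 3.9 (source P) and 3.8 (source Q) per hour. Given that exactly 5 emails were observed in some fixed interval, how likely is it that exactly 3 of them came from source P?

0.3165

Given the total, each event is independently from source P with probability p = λ_P/(λ_P+λ_Q) = 3.9/7.7 ≈ 0.5065.
So K ~ Binomial(5, 3.9/7.7): P(K = 3) = C(5,3) · (3.9/7.7)^3 · (3.8/7.7)^2 ≈ 0.3165.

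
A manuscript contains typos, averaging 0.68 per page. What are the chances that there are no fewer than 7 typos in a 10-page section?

0.5201

Over the interval, μ = 0.68 × 10 = 6.8 (a 10-page section = 10 pages).
P(N ≥ 7) = 1 − P(N ≤ 6) = 1 − Σ_{j=0}^{6} e^(−μ) μ^j/j! ≈ 0.5201.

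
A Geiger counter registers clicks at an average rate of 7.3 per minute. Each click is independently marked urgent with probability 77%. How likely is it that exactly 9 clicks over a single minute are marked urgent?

Thinning: the clicks that are marked urgent themselves form a Poisson process with rate 0.77 × 7.3 = 5.621 per minute.
So μ = 5.621.
P(N = 9) = e^(−5.621) · 5.621^9/9! ≈ 0.0559.

0.0559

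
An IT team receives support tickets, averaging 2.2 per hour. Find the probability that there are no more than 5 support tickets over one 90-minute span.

Over the interval, μ = 2.2 × 1.5 = 3.3 (a 90-minute span = 1.5 hours).
P(N ≤ 5) = Σ_{j=0}^{5} e^(−μ) μ^j/j! ≈ 0.8829.

0.8829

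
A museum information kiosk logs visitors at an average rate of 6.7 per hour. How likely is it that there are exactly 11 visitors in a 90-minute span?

Over the interval, μ = 6.7 × 1.5 = 10.05 (a 90-minute span = 1.5 hours).
P(N = 11) = e^(−μ) μ^11/11! = e^(−10.05) · 10.05^11/39916800 ≈ 0.1143.

0.1143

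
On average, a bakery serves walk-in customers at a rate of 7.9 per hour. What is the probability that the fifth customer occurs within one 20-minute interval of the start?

0.1273

Over the interval, μ = 7.9 × 1/3 ≈ 2.63333 (a 20-minute interval = 1/3 hours).
The fifth arrival falls in the interval iff at least 5 events occur there: P(S_5 ≤ t) = P(N ≥ 5) = 1 − P(N ≤ 4) ≈ 0.1273.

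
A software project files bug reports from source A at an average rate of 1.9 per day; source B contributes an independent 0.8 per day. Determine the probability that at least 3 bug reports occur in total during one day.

0.5064

Independent Poisson processes superpose: combined rate λ = 1.9 + 0.8 = 2.7 per day.
So μ = 2.7.
P(N ≥ 3) = 1 − P(N ≤ 2) ≈ 0.5064.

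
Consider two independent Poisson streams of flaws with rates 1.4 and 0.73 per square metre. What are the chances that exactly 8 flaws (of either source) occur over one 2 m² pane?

0.0380

Independent Poisson processes superpose: combined rate λ = 1.4 + 0.73 = 2.13 per square metre.
Over the interval, μ = 2.13 × 2 = 4.26 (a 2 m² pane = 2 square metres).
P(N = 8) = e^(−4.26) · 4.26^8/8! ≈ 0.0380.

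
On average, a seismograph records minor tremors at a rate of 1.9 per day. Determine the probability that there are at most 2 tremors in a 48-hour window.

0.2689

Over the interval, μ = 1.9 × 2 = 3.8 (a 48-hour window = 2 days).
P(N ≤ 2) = Σ_{j=0}^{2} e^(−μ) μ^j/j! ≈ 0.2689.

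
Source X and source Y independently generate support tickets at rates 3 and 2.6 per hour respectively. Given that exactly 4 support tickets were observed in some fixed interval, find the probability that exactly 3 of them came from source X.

Given the total, each event is independently from source X with probability p = λ_X/(λ_X+λ_Y) = 3/5.6 ≈ 0.5357.
So K ~ Binomial(4, 3/5.6): P(K = 3) = C(4,3) · (3/5.6)^3 · (2.6/5.6)^1 ≈ 0.2855.

0.2855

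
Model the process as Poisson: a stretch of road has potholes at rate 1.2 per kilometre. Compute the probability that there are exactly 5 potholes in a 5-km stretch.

Over the interval, μ = 1.2 × 5 = 6 (a 5-km stretch = 5 kilometres).
P(N = 5) = e^(−μ) μ^5/5! = e^(−6) · 6^5/120 ≈ 0.1606.

0.1606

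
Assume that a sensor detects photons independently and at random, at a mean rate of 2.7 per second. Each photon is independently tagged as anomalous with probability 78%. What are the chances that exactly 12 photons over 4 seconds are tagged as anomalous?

0.0585

Thinning: the photons that are tagged as anomalous themselves form a Poisson process with rate 0.78 × 2.7 = 2.106 per second.
Over the interval, μ = 2.106 × 4 = 8.424 (4 seconds).
P(N = 12) = e^(−8.424) · 8.424^12/12! ≈ 0.0585.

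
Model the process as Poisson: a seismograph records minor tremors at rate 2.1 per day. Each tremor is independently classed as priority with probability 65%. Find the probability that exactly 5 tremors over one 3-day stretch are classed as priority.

Thinning: the tremors that are classed as priority themselves form a Poisson process with rate 0.65 × 2.1 = 1.365 per day.
Over the interval, μ = 1.365 × 3 = 4.095 (a 3-day stretch = 3 days).
P(N = 5) = e^(−4.095) · 4.095^5/5! ≈ 0.1598.

0.1598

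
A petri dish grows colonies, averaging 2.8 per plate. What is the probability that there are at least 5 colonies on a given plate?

With mean μ = 2.8 per plate,
P(N ≥ 5) = 1 − P(N ≤ 4) = 1 − Σ_{j=0}^{4} e^(−μ) μ^j/j! ≈ 0.1523.

0.1523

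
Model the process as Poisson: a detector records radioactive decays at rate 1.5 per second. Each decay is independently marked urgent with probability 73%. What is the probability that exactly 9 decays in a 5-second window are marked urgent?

Thinning: the decays that are marked urgent themselves form a Poisson process with rate 0.73 × 1.5 = 1.095 per second.
Over the interval, μ = 1.095 × 5 = 5.475 (a 5-second window = 5 seconds).
P(N = 9) = e^(−5.475) · 5.475^9/9! ≈ 0.0510.

0.0510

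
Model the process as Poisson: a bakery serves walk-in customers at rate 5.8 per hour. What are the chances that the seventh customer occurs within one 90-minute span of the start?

0.7645

Over the interval, μ = 5.8 × 1.5 = 8.7 (a 90-minute span = 1.5 hours).
The seventh arrival falls in the interval iff at least 7 events occur there: P(S_7 ≤ t) = P(N ≥ 7) = 1 − P(N ≤ 6) ≈ 0.7645.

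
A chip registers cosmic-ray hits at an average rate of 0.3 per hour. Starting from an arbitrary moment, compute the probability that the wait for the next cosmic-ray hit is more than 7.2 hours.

The wait for the next event is exponential with rate λ = 0.3 per hour.
P(T > 7.2) = e^(−λt) = e^(−0.3 × 7.2) = e^(−2.16) ≈ 0.1153.

0.1153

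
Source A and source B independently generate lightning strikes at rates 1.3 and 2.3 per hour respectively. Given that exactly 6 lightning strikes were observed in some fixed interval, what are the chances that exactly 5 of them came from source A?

Given the total, each event is independently from source A with probability p = λ_A/(λ_A+λ_B) = 1.3/3.6 ≈ 0.3611.
So K ~ Binomial(6, 1.3/3.6): P(K = 5) = C(6,5) · (1.3/3.6)^5 · (2.3/3.6)^1 ≈ 0.0235.

0.0235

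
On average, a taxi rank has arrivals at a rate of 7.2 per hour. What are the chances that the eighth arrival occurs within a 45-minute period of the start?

0.1783

Over the interval, μ = 7.2 × 0.75 = 5.4 (a 45-minute period = 0.75 hours).
The eighth arrival falls in the interval iff at least 8 events occur there: P(S_8 ≤ t) = P(N ≥ 8) = 1 − P(N ≤ 7) ≈ 0.1783.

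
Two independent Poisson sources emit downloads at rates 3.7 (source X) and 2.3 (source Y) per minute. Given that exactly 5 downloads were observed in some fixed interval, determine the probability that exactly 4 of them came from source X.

0.2772

Given the total, each event is independently from source X with probability p = λ_X/(λ_X+λ_Y) = 3.7/6 ≈ 0.6167.
So K ~ Binomial(5, 3.7/6): P(K = 4) = C(5,4) · (3.7/6)^4 · (2.3/6)^1 ≈ 0.2772.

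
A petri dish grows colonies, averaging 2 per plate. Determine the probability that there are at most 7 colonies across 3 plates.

Over the interval, μ = 2 × 3 = 6 (3 plates).
P(N ≤ 7) = Σ_{j=0}^{7} e^(−μ) μ^j/j! ≈ 0.7440.

0.7440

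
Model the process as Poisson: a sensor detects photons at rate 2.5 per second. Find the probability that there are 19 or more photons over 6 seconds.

Over the interval, μ = 2.5 × 6 = 15 (6 seconds).
P(N ≥ 19) = 1 − P(N ≤ 18) = 1 − Σ_{j=0}^{18} e^(−μ) μ^j/j! ≈ 0.1805.

0.1805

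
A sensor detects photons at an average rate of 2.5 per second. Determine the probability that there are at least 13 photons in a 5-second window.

0.4810

Over the interval, μ = 2.5 × 5 = 12.5 (a 5-second window = 5 seconds).
P(N ≥ 13) = 1 − P(N ≤ 12) = 1 − Σ_{j=0}^{12} e^(−μ) μ^j/j! ≈ 0.4810.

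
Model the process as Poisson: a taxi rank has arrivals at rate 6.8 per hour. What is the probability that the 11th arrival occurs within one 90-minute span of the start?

0.4420

Over the interval, μ = 6.8 × 1.5 = 10.2 (a 90-minute span = 1.5 hours).
The 11th arrival falls in the interval iff at least 11 events occur there: P(S_11 ≤ t) = P(N ≥ 11) = 1 − P(N ≤ 10) ≈ 0.4420.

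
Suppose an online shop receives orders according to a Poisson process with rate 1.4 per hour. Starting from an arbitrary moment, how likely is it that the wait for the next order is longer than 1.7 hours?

0.0926

The wait for the next event is exponential with rate λ = 1.4 per hour.
P(T > 1.7) = e^(−λt) = e^(−1.4 × 1.7) = e^(−2.38) ≈ 0.0926.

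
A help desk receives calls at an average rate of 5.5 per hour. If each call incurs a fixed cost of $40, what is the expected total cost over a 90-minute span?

E[N] = 5.5 × 1.5 = 8.25 (a 90-minute span = 1.5 hours); E[cost] = 8.25 × $40 = $330.

$330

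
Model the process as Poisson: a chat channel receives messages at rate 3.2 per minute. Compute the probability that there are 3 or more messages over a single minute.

0.6201

With mean μ = 3.2 per minute,
P(N ≥ 3) = 1 − P(N ≤ 2) = 1 − Σ_{j=0}^{2} e^(−μ) μ^j/j! ≈ 0.6201.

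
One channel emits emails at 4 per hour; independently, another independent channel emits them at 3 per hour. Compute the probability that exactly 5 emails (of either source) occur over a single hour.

0.1277

Independent Poisson processes superpose: combined rate λ = 4 + 3 = 7 per hour.
So μ = 7.
P(N = 5) = e^(−7) · 7^5/5! ≈ 0.1277.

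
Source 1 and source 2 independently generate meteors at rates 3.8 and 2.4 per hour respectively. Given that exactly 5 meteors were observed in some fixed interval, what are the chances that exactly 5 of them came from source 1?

0.0865

Given the total, each event is independently from source 1 with probability p = λ_1/(λ_1+λ_2) = 3.8/6.2 ≈ 0.6129.
So K ~ Binomial(5, 3.8/6.2): P(K = 5) = C(5,5) · (3.8/6.2)^5 · (2.4/6.2)^0 ≈ 0.0865.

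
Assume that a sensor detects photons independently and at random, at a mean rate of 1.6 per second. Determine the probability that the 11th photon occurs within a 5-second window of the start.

0.1841

Over the interval, μ = 1.6 × 5 = 8 (a 5-second window = 5 seconds).
The 11th arrival falls in the interval iff at least 11 events occur there: P(S_11 ≤ t) = P(N ≥ 11) = 1 − P(N ≤ 10) ≈ 0.1841.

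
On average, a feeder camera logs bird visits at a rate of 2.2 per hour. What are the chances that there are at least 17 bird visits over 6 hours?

0.1792

Over the interval, μ = 2.2 × 6 = 13.2 (6 hours).
P(N ≥ 17) = 1 − P(N ≤ 16) = 1 − Σ_{j=0}^{16} e^(−μ) μ^j/j! ≈ 0.1792.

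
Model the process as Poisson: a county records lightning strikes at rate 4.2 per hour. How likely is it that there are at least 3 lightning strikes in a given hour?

With mean μ = 4.2 per hour,
P(N ≥ 3) = 1 − P(N ≤ 2) = 1 − Σ_{j=0}^{2} e^(−μ) μ^j/j! ≈ 0.7898.

0.7898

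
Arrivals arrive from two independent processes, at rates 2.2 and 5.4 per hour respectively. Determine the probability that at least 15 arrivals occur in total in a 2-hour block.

0.5547

Independent Poisson processes superpose: combined rate λ = 2.2 + 5.4 = 7.6 per hour.
Over the interval, μ = 7.6 × 2 = 15.2 (a 2-hour block = 2 hours).
P(N ≥ 15) = 1 − P(N ≤ 14) ≈ 0.5547.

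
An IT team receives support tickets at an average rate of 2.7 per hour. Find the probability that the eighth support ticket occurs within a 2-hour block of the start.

Over the interval, μ = 2.7 × 2 = 5.4 (a 2-hour block = 2 hours).
The eighth arrival falls in the interval iff at least 8 events occur there: P(S_8 ≤ t) = P(N ≥ 8) = 1 − P(N ≤ 7) ≈ 0.1783.

0.1783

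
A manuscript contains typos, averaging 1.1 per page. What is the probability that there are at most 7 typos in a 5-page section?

Over the interval, μ = 1.1 × 5 = 5.5 (a 5-page section = 5 pages).
P(N ≤ 7) = Σ_{j=0}^{7} e^(−μ) μ^j/j! ≈ 0.8095.

0.8095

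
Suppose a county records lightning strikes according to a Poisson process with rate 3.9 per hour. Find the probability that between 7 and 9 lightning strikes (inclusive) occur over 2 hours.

Over the interval, μ = 3.9 × 2 = 7.8 (2 hours).
P(7 ≤ N ≤ 9) = Σ_{j=7}^{9} e^(−7.8) · 7.8^j/j! ≈ 0.4027.

0.4027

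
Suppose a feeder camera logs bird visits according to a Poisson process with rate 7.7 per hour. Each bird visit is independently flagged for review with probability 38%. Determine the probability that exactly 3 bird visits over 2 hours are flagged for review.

Thinning: the bird visits that are flagged for review themselves form a Poisson process with rate 0.38 × 7.7 = 2.926 per hour.
Over the interval, μ = 2.926 × 2 = 5.852 (2 hours).
P(N = 3) = e^(−5.852) · 5.852^3/3! ≈ 0.0960.

0.0960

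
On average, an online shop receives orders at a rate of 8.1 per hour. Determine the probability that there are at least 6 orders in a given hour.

With mean μ = 8.1 per hour,
P(N ≥ 6) = 1 − P(N ≤ 5) = 1 − Σ_{j=0}^{5} e^(−μ) μ^j/j! ≈ 0.8178.

0.8178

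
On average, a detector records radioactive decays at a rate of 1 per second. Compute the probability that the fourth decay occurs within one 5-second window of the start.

Over the interval, μ = 1 × 5 = 5 (a 5-second window = 5 seconds).
The fourth arrival falls in the interval iff at least 4 events occur there: P(S_4 ≤ t) = P(N ≥ 4) = 1 − P(N ≤ 3) ≈ 0.7350.

0.7350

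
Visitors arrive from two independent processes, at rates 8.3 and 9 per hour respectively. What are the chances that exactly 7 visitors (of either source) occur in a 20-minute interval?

0.1317

Independent Poisson processes superpose: combined rate λ = 8.3 + 9 = 17.3 per hour.
Over the interval, μ = 17.3 × 1/3 ≈ 5.76667 (a 20-minute interval = 1/3 hours).
P(N = 7) = e^(−5.76667) · 5.76667^7/7! ≈ 0.1317.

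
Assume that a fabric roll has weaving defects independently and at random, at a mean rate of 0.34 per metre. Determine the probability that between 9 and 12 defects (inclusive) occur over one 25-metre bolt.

Over the interval, μ = 0.34 × 25 = 8.5 (a 25-metre bolt = 25 metres).
P(9 ≤ N ≤ 12) = Σ_{j=9}^{12} e^(−8.5) · 8.5^j/j! ≈ 0.3860.

0.3860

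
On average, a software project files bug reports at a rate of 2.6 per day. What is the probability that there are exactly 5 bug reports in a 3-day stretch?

0.0986

Over the interval, μ = 2.6 × 3 = 7.8 (a 3-day stretch = 3 days).
P(N = 5) = e^(−μ) μ^5/5! = e^(−7.8) · 7.8^5/120 ≈ 0.0986.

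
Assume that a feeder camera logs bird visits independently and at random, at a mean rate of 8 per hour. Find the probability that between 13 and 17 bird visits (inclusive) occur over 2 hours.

Over the interval, μ = 8 × 2 = 16 (2 hours).
P(13 ≤ N ≤ 17) = Σ_{j=13}^{17} e^(−16) · 16^j/j! ≈ 0.4662.

0.4662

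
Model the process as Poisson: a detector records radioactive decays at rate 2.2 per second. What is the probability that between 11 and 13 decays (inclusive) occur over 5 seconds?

0.3214

Over the interval, μ = 2.2 × 5 = 11 (5 seconds).
P(11 ≤ N ≤ 13) = Σ_{j=11}^{13} e^(−11) · 11^j/j! ≈ 0.3214.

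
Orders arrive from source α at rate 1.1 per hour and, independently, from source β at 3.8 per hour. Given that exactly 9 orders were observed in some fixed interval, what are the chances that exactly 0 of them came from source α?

Given the total, each event is independently from source α with probability p = λ_α/(λ_α+λ_β) = 1.1/4.9 ≈ 0.2245.
So K ~ Binomial(9, 1.1/4.9): P(K = 0) = C(9,0) · (1.1/4.9)^0 · (3.8/4.9)^9 ≈ 0.1015.

0.1015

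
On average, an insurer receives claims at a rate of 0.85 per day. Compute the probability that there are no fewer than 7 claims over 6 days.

0.2526

Over the interval, μ = 0.85 × 6 = 5.1 (6 days).
P(N ≥ 7) = 1 − P(N ≤ 6) = 1 − Σ_{j=0}^{6} e^(−μ) μ^j/j! ≈ 0.2526.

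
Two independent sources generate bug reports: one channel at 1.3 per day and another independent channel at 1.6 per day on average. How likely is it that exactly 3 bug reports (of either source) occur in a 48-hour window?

0.0985

Independent Poisson processes superpose: combined rate λ = 1.3 + 1.6 = 2.9 per day.
Over the interval, μ = 2.9 × 2 = 5.8 (a 48-hour window = 2 days).
P(N = 3) = e^(−5.8) · 5.8^3/3! ≈ 0.0985.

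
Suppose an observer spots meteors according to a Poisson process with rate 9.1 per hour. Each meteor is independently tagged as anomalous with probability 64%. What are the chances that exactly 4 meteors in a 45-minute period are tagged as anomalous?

0.1923

Thinning: the meteors that are tagged as anomalous themselves form a Poisson process with rate 0.64 × 9.1 = 5.824 per hour.
Over the interval, μ = 5.824 × 0.75 = 4.368 (a 45-minute period = 0.75 hours).
P(N = 4) = e^(−4.368) · 4.368^4/4! ≈ 0.1923.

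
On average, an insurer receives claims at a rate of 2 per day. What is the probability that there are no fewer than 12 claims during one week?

0.7400

Over the interval, μ = 2 × 7 = 14 (a week = 7 days).
P(N ≥ 12) = 1 − P(N ≤ 11) = 1 − Σ_{j=0}^{11} e^(−μ) μ^j/j! ≈ 0.7400.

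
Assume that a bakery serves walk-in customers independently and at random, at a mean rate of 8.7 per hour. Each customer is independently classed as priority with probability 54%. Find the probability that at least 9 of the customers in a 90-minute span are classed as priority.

Thinning: the customers that are classed as priority themselves form a Poisson process with rate 0.54 × 8.7 = 4.698 per hour.
Over the interval, μ = 4.698 × 1.5 = 7.047 (a 90-minute span = 1.5 hours).
P(N ≥ 9) = 1 − P(N ≤ 8) ≈ 0.2771.

0.2771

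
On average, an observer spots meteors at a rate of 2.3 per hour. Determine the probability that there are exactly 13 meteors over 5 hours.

Over the interval, μ = 2.3 × 5 = 11.5 (5 hours).
P(N = 13) = e^(−μ) μ^13/13! = e^(−11.5) · 11.5^13/6227020800 ≈ 0.1001.

0.1001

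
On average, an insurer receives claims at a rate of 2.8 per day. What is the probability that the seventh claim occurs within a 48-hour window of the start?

Over the interval, μ = 2.8 × 2 = 5.6 (a 48-hour window = 2 days).
The seventh arrival falls in the interval iff at least 7 events occur there: P(S_7 ≤ t) = P(N ≥ 7) = 1 − P(N ≤ 6) ≈ 0.3297.

0.3297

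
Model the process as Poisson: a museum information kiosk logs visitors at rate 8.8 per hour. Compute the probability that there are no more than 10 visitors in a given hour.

0.7294

With mean μ = 8.8 per hour,
P(N ≤ 10) = Σ_{j=0}^{10} e^(−μ) μ^j/j! ≈ 0.7294.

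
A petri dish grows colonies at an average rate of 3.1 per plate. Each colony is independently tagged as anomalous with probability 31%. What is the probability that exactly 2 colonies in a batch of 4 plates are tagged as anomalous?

Thinning: the colonies that are tagged as anomalous themselves form a Poisson process with rate 0.31 × 3.1 = 0.961 per plate.
Over the interval, μ = 0.961 × 4 = 3.844 (a batch of 4 plates = 4 plates).
P(N = 2) = e^(−3.844) · 3.844^2/2! ≈ 0.1582.

0.1582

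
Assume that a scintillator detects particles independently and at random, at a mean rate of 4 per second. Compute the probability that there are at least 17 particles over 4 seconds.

Over the interval, μ = 4 × 4 = 16 (4 seconds).
P(N ≥ 17) = 1 − P(N ≤ 16) = 1 − Σ_{j=0}^{16} e^(−μ) μ^j/j! ≈ 0.4340.

0.4340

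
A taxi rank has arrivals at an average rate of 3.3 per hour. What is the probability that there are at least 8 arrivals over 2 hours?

Over the interval, μ = 3.3 × 2 = 6.6 (2 hours).
P(N ≥ 8) = 1 − P(N ≤ 7) = 1 − Σ_{j=0}^{7} e^(−μ) μ^j/j! ≈ 0.3419.

0.3419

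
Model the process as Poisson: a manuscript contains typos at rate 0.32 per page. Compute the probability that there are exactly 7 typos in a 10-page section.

0.0278

Over the interval, μ = 0.32 × 10 = 3.2 (a 10-page section = 10 pages).
P(N = 7) = e^(−μ) μ^7/7! = e^(−3.2) · 3.2^7/5040 ≈ 0.0278.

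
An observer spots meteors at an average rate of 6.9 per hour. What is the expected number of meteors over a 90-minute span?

E[N] = λt = 6.9 × 1.5 = 10.35 (a 90-minute span = 1.5 hours).

10.35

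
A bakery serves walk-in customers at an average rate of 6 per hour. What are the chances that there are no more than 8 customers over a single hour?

With mean μ = 6 per hour,
P(N ≤ 8) = Σ_{j=0}^{8} e^(−μ) μ^j/j! ≈ 0.8472.

0.8472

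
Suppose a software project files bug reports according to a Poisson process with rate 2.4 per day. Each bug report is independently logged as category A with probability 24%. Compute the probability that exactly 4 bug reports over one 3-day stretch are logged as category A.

Thinning: the bug reports that are logged as category A themselves form a Poisson process with rate 0.24 × 2.4 = 0.576 per day.
Over the interval, μ = 0.576 × 3 = 1.728 (a 3-day stretch = 3 days).
P(N = 4) = e^(−1.728) · 1.728^4/4! ≈ 0.0660.

0.0660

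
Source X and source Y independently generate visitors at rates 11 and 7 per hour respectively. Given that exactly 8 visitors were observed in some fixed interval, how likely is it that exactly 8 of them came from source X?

0.0195

Given the total, each event is independently from source X with probability p = λ_X/(λ_X+λ_Y) = 11/18 ≈ 0.6111.
So K ~ Binomial(8, 11/18): P(K = 8) = C(8,8) · (11/18)^8 · (7/18)^0 ≈ 0.0195.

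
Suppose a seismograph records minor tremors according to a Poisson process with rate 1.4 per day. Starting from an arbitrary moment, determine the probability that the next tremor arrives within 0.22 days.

Inter-arrival times are exponential with rate λ = 1.4 per day.
P(T ≤ 0.22) = 1 − e^(−λt) = 1 − e^(−1.4 × 0.22) = 1 − e^(−0.308) ≈ 0.2651.

0.2651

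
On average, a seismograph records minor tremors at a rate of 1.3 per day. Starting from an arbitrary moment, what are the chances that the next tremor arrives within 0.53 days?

0.4979

Inter-arrival times are exponential with rate λ = 1.3 per day.
P(T ≤ 0.53) = 1 − e^(−λt) = 1 − e^(−1.3 × 0.53) = 1 − e^(−0.689) ≈ 0.4979.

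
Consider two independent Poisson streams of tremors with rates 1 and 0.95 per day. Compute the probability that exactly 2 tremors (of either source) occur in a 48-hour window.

0.1539

Independent Poisson processes superpose: combined rate λ = 1 + 0.95 = 1.95 per day.
Over the interval, μ = 1.95 × 2 = 3.9 (a 48-hour window = 2 days).
P(N = 2) = e^(−3.9) · 3.9^2/2! ≈ 0.1539.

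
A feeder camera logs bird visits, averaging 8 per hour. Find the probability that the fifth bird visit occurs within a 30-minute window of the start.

Over the interval, μ = 8 × 0.5 = 4 (a 30-minute window = 0.5 hours).
The fifth arrival falls in the interval iff at least 5 events occur there: P(S_5 ≤ t) = P(N ≥ 5) = 1 − P(N ≤ 4) ≈ 0.3712.

0.3712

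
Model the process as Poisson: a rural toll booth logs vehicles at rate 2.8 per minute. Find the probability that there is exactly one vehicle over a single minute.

With mean μ = 2.8 per minute,
P(N = 1) = e^(−μ) μ^1/1! = e^(−2.8) · 2.8^1/1 ≈ 0.1703.

0.1703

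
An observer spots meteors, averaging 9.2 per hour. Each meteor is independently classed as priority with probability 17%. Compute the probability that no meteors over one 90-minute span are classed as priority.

0.0958

Thinning: the meteors that are classed as priority themselves form a Poisson process with rate 0.17 × 9.2 = 1.564 per hour.
Over the interval, μ = 1.564 × 1.5 = 2.346 (a 90-minute span = 1.5 hours).
P(N = 0) = e^(−2.346) · 2.346^0/0! ≈ 0.0958.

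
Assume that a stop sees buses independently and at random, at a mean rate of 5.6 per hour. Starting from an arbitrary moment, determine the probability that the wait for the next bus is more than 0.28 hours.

0.2085

The wait for the next event is exponential with rate λ = 5.6 per hour.
P(T > 0.28) = e^(−λt) = e^(−5.6 × 0.28) = e^(−1.568) ≈ 0.2085.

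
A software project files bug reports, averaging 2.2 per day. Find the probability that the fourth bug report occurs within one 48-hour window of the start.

0.6406

Over the interval, μ = 2.2 × 2 = 4.4 (a 48-hour window = 2 days).
The fourth arrival falls in the interval iff at least 4 events occur there: P(S_4 ≤ t) = P(N ≥ 4) = 1 − P(N ≤ 3) ≈ 0.6406.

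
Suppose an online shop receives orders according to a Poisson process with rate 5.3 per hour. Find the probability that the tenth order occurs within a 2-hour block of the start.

Over the interval, μ = 5.3 × 2 = 10.6 (a 2-hour block = 2 hours).
The tenth arrival falls in the interval iff at least 10 events occur there: P(S_10 ≤ t) = P(N ≥ 10) = 1 − P(N ≤ 9) ≈ 0.6146.

0.6146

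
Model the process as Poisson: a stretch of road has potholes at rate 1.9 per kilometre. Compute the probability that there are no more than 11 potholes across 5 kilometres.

0.7520

Over the interval, μ = 1.9 × 5 = 9.5 (5 kilometres).
P(N ≤ 11) = Σ_{j=0}^{11} e^(−μ) μ^j/j! ≈ 0.7520.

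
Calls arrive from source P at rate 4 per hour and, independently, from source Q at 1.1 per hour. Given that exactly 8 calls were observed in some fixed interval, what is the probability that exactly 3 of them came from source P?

Given the total, each event is independently from source P with probability p = λ_P/(λ_P+λ_Q) = 4/5.1 ≈ 0.7843.
So K ~ Binomial(8, 4/5.1): P(K = 3) = C(8,3) · (4/5.1)^3 · (1.1/5.1)^5 ≈ 0.0126.

0.0126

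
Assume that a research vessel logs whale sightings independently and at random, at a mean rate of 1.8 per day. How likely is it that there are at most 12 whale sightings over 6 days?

Over the interval, μ = 1.8 × 6 = 10.8 (6 days).
P(N ≤ 12) = Σ_{j=0}^{12} e^(−μ) μ^j/j! ≈ 0.7104.

0.7104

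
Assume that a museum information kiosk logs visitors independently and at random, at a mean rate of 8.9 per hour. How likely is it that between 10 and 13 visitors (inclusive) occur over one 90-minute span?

Over the interval, μ = 8.9 × 1.5 = 13.35 (a 90-minute span = 1.5 hours).
P(10 ≤ N ≤ 13) = Σ_{j=10}^{13} e^(−13.35) · 13.35^j/j! ≈ 0.3907.

0.3907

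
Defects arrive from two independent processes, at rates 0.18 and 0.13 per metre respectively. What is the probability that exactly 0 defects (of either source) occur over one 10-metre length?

Independent Poisson processes superpose: combined rate λ = 0.18 + 0.13 = 0.31 per metre.
Over the interval, μ = 0.31 × 10 = 3.1 (a 10-metre length = 10 metres).
P(N = 0) = e^(−3.1) · 3.1^0/0! ≈ 0.0450.

0.0450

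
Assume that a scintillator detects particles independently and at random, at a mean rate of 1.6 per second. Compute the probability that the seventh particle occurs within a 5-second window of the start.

Over the interval, μ = 1.6 × 5 = 8 (a 5-second window = 5 seconds).
The seventh arrival falls in the interval iff at least 7 events occur there: P(S_7 ≤ t) = P(N ≥ 7) = 1 − P(N ≤ 6) ≈ 0.6866.

0.6866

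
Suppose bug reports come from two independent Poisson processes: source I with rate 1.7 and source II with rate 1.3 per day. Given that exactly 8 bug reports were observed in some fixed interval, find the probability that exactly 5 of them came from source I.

Given the total, each event is independently from source I with probability p = λ_I/(λ_I+λ_II) = 1.7/3 ≈ 0.5667.
So K ~ Binomial(8, 1.7/3): P(K = 5) = C(8,5) · (1.7/3)^5 · (1.3/3)^3 ≈ 0.2663.

0.2663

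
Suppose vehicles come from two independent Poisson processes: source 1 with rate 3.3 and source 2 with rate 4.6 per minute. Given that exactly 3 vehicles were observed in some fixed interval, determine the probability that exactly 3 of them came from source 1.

0.0729

Given the total, each event is independently from source 1 with probability p = λ_1/(λ_1+λ_2) = 3.3/7.9 ≈ 0.4177.
So K ~ Binomial(3, 3.3/7.9): P(K = 3) = C(3,3) · (3.3/7.9)^3 · (4.6/7.9)^0 ≈ 0.0729.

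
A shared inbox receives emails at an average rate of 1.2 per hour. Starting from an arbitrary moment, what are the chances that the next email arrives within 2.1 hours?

0.9195

Inter-arrival times are exponential with rate λ = 1.2 per hour.
P(T ≤ 2.1) = 1 − e^(−λt) = 1 − e^(−1.2 × 2.1) = 1 − e^(−2.52) ≈ 0.9195.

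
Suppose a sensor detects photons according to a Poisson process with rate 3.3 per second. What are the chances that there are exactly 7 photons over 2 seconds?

0.1472

Over the interval, μ = 3.3 × 2 = 6.6 (2 seconds).
P(N = 7) = e^(−μ) μ^7/7! = e^(−6.6) · 6.6^7/5040 ≈ 0.1472.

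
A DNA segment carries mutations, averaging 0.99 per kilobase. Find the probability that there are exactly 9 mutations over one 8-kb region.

Over the interval, μ = 0.99 × 8 = 7.92 (an 8-kb region = 8 kilobases).
P(N = 9) = e^(−μ) μ^9/9! = e^(−7.92) · 7.92^9/362880 ≈ 0.1228.

0.1228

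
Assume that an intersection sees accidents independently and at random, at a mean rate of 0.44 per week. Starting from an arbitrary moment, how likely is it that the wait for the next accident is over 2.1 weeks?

The wait for the next event is exponential with rate λ = 0.44 per week.
P(T > 2.1) = e^(−λt) = e^(−0.44 × 2.1) = e^(−0.924) ≈ 0.3969.

0.3969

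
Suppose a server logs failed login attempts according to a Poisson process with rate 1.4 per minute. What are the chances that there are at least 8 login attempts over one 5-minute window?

0.4013

Over the interval, μ = 1.4 × 5 = 7 (a 5-minute window = 5 minutes).
P(N ≥ 8) = 1 − P(N ≤ 7) = 1 − Σ_{j=0}^{7} e^(−μ) μ^j/j! ≈ 0.4013.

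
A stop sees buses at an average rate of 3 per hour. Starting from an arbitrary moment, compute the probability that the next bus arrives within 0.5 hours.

Inter-arrival times are exponential with rate λ = 3 per hour.
P(T ≤ 0.5) = 1 − e^(−λt) = 1 − e^(−3 × 0.5) = 1 − e^(−1.5) ≈ 0.7769.

0.7769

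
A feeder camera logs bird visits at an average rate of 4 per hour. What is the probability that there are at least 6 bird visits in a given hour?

With mean μ = 4 per hour,
P(N ≥ 6) = 1 − P(N ≤ 5) = 1 − Σ_{j=0}^{5} e^(−μ) μ^j/j! ≈ 0.2149.

0.2149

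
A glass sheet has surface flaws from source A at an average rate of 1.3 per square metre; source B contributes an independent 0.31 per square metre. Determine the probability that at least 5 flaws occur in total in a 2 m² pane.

0.2230

Independent Poisson processes superpose: combined rate λ = 1.3 + 0.31 = 1.61 per square metre.
Over the interval, μ = 1.61 × 2 = 3.22 (a 2 m² pane = 2 square metres).
P(N ≥ 5) = 1 − P(N ≤ 4) ≈ 0.2230.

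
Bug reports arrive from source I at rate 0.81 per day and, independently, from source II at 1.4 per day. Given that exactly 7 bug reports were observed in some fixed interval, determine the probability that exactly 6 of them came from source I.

0.0107

Given the total, each event is independently from source I with probability p = λ_I/(λ_I+λ_II) = 0.81/2.21 ≈ 0.3665.
So K ~ Binomial(7, 0.81/2.21): P(K = 6) = C(7,6) · (0.81/2.21)^6 · (1.4/2.21)^1 ≈ 0.0107.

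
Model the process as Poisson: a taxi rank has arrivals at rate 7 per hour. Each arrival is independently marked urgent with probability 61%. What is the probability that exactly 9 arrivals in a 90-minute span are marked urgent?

0.0827

Thinning: the arrivals that are marked urgent themselves form a Poisson process with rate 0.61 × 7 = 4.27 per hour.
Over the interval, μ = 4.27 × 1.5 = 6.405 (a 90-minute span = 1.5 hours).
P(N = 9) = e^(−6.405) · 6.405^9/9! ≈ 0.0827.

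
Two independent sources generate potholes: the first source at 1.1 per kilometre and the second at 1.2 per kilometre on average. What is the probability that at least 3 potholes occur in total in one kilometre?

Independent Poisson processes superpose: combined rate λ = 1.1 + 1.2 = 2.3 per kilometre.
So μ = 2.3.
P(N ≥ 3) = 1 − P(N ≤ 2) ≈ 0.4040.

0.4040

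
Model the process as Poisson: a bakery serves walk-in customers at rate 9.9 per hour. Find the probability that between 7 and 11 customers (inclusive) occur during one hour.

0.5715

With mean μ = 9.9 per hour,
P(7 ≤ N ≤ 11) = Σ_{j=7}^{11} e^(−9.9) · 9.9^j/j! ≈ 0.5715.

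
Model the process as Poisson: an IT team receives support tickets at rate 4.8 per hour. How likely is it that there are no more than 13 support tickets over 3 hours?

Over the interval, μ = 4.8 × 3 = 14.4 (3 hours).
P(N ≤ 13) = Σ_{j=0}^{13} e^(−μ) μ^j/j! ≈ 0.4227.

0.4227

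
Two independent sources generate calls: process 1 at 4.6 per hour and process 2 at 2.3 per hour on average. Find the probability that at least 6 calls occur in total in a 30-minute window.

0.1358

Independent Poisson processes superpose: combined rate λ = 4.6 + 2.3 = 6.9 per hour.
Over the interval, μ = 6.9 × 0.5 = 3.45 (a 30-minute window = 0.5 hours).
P(N ≥ 6) = 1 − P(N ≤ 5) ≈ 0.1358.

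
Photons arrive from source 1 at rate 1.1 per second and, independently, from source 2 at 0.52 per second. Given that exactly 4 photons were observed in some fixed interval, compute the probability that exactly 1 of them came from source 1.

Given the total, each event is independently from source 1 with probability p = λ_1/(λ_1+λ_2) = 1.1/1.62 ≈ 0.6790.
So K ~ Binomial(4, 1.1/1.62): P(K = 1) = C(4,1) · (1.1/1.62)^1 · (0.52/1.62)^3 ≈ 0.0898.

0.0898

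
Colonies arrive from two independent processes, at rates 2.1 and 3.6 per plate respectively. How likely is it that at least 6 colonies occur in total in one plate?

Independent Poisson processes superpose: combined rate λ = 2.1 + 3.6 = 5.7 per plate.
So μ = 5.7.
P(N ≥ 6) = 1 − P(N ≤ 5) ≈ 0.5050.

0.5050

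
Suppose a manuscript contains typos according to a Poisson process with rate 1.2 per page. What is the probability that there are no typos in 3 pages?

0.0273

Over the interval, μ = 1.2 × 3 = 3.6 (3 pages).
P(N = 0) = e^(−μ) μ^0/0! = e^(−3.6) · 3.6^0/1 ≈ 0.0273.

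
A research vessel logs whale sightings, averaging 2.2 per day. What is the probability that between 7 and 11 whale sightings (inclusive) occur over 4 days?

Over the interval, μ = 2.2 × 4 = 8.8 (4 days).
P(7 ≤ N ≤ 11) = Σ_{j=7}^{11} e^(−8.8) · 8.8^j/j! ≈ 0.5964.

0.5964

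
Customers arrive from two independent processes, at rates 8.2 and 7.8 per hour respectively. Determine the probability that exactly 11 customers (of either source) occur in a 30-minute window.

Independent Poisson processes superpose: combined rate λ = 8.2 + 7.8 = 16 per hour.
Over the interval, μ = 16 × 0.5 = 8 (a 30-minute window = 0.5 hours).
P(N = 11) = e^(−8) · 8^11/11! ≈ 0.0722.

0.0722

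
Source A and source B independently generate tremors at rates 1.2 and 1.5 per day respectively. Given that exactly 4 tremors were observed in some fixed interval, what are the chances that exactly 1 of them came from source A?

0.3048

Given the total, each event is independently from source A with probability p = λ_A/(λ_A+λ_B) = 1.2/2.7 ≈ 0.4444.
So K ~ Binomial(4, 1.2/2.7): P(K = 1) = C(4,1) · (1.2/2.7)^1 · (1.5/2.7)^3 ≈ 0.3048.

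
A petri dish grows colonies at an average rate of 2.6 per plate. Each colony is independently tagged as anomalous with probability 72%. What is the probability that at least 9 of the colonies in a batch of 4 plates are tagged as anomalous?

0.3364

Thinning: the colonies that are tagged as anomalous themselves form a Poisson process with rate 0.72 × 2.6 = 1.872 per plate.
Over the interval, μ = 1.872 × 4 = 7.488 (a batch of 4 plates = 4 plates).
P(N ≥ 9) = 1 − P(N ≤ 8) ≈ 0.3364.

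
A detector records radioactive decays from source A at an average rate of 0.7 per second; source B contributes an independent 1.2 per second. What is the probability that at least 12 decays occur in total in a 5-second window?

Independent Poisson processes superpose: combined rate λ = 0.7 + 1.2 = 1.9 per second.
Over the interval, μ = 1.9 × 5 = 9.5 (a 5-second window = 5 seconds).
P(N ≥ 12) = 1 − P(N ≤ 11) ≈ 0.2480.

0.2480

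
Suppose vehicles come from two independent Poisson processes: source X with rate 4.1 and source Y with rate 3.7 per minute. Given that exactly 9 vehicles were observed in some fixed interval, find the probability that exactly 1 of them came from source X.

Given the total, each event is independently from source X with probability p = λ_X/(λ_X+λ_Y) = 4.1/7.8 ≈ 0.5256.
So K ~ Binomial(9, 4.1/7.8): P(K = 1) = C(9,1) · (4.1/7.8)^1 · (3.7/7.8)^8 ≈ 0.0121.

0.0121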